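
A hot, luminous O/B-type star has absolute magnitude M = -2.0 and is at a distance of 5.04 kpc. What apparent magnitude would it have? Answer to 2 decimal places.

m ≈ 11.51

d = 5.04 kpc = 5040 pc
m = M + 5 log₁₀ d − 5 = -2.0 + 5·3.7024 − 5 = 11.512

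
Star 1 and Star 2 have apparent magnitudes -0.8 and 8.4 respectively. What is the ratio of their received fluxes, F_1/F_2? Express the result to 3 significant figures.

F_1/F_2 ≈ 4790

Magnitude difference = -9.2
Flux ratio = 10^(−0.4 Δm) = 10^(−0.4 × -9.2) = 10^3.680 = 4786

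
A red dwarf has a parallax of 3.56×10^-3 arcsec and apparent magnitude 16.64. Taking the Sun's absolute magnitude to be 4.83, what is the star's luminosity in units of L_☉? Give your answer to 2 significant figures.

d = 1/p = 1/3.56×10^-3″ = 280.9 pc
M = m − 5 log₁₀ d + 5 = 16.64 − 5·2.4486 + 5 = 9.397
M − M_☉ = 9.397 − 4.83 = 4.567
L/L_☉ = 10^(−0.4 × 4.567) = 0.01490

L/L_☉ ≈ 0.015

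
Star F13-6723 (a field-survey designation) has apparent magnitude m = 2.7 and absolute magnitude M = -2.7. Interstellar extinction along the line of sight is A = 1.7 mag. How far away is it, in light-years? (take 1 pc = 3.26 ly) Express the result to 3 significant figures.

d ≈ 179 ly

m − M = 5 log₁₀(d/10 pc) + A  ⇒  2.7 − (-2.7) − 1.7 = 5 log₁₀(d/10)
3.700 = 5 log₁₀(d/10)
log₁₀ d = (m − M − A)/5 + 1 = 1.7400
d = 10^1.7400 = 54.95 pc
= 179.2 ly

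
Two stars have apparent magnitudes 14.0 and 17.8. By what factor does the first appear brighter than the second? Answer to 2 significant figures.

33

Magnitude difference = -3.8
Flux ratio = 10^(−0.4 Δm) = 10^(−0.4 × -3.8) = 10^1.520 = 33.11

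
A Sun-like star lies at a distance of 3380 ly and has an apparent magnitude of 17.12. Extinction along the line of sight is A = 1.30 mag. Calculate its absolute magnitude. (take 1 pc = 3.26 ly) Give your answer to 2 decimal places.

M ≈ 5.74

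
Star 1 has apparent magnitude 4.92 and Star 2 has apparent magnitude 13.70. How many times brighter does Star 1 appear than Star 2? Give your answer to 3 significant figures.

3250

Magnitude difference = -8.78
Flux ratio = 10^(−0.4 Δm) = 10^(−0.4 × -8.78) = 10^3.512 = 3251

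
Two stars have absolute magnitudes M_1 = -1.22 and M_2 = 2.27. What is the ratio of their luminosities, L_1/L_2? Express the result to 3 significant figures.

L_1/L_2 ≈ 24.9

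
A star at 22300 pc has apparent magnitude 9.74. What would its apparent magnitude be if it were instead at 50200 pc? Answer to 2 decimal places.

m ≈ 11.50

Flux ∝ 1/d², so Δm = 5 log₁₀(d₂/d₁) = 5 log₁₀(50200/22300) = 1.762
m₂ = m₁ + Δm = 9.74 + (1.762) = 11.502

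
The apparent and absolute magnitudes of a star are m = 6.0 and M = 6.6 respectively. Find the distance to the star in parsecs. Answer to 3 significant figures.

d ≈ 7.59 pc

Distance modulus: m − M = 6.0 − (6.6) = -0.600
m − M = 5 log₁₀ d − 5
log₁₀ d = (m − M)/5 + 1 = 0.8800
d = 10^0.8800 = 7.586 pc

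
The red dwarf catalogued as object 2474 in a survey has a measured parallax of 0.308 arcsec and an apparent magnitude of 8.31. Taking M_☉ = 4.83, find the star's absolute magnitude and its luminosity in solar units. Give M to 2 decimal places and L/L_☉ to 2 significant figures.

M ≈ 10.75; L/L_☉ ≈ 4.3×10^-3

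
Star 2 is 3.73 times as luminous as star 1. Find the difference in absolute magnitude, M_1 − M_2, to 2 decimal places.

M_1 − M_2 ≈ 1.43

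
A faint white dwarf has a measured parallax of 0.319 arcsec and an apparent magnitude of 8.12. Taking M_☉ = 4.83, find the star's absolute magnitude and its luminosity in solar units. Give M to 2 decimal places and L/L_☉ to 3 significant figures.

M ≈ 10.64; L/L_☉ ≈ 4.75×10^-3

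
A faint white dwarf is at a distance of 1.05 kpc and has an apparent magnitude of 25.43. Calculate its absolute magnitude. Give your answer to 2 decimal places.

M ≈ 15.32

d = 1.05 kpc = 1050 pc
5 log₁₀(d/10 pc) = 5 log₁₀(1050) − 5 = 10.106
M = m − 5 log₁₀(d/10) = 25.43 − 10.106 = 15.324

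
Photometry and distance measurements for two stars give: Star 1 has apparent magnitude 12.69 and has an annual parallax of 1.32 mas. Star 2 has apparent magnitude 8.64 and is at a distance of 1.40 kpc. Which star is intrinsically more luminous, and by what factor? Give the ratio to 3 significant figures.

Star 1: p = 1.32 mas = 1.32×10^-3″ → d = 1/p = 757.6 pc
Star 1: M = m − 5 log₁₀ d + 5 = 12.69 − 5·2.8794 + 5 = 3.293
Star 2: d = 1.40 kpc = 1400 pc
Star 2: M = m − 5 log₁₀ d + 5 = 8.64 − 5·3.1461 + 5 = -2.091
ΔM = M_1 − M_2 = 3.293 − (-2.091) = 5.384; smaller M is more luminous → Star 2.
L ratio = 10^(0.4 |ΔM|) = 10^2.153 = 142.4

Star 2 is more luminous, by a factor of 142.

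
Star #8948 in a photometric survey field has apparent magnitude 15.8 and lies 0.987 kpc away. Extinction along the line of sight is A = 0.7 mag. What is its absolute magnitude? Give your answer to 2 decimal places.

M ≈ 5.13

d = 0.987 kpc = 987.0 pc
5 log₁₀(d/10 pc) = 5 log₁₀(987.0) − 5 = 9.972
M = m − 5 log₁₀(d/10) − A = 15.8 − 9.972 − 0.7 = 5.128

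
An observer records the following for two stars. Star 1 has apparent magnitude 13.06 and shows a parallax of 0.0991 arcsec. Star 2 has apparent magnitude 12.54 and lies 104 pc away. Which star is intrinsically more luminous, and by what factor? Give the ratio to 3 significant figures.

Star 1: d = 1/p = 1/0.0991″ = 10.09 pc
Star 1: M = m − 5 log₁₀ d + 5 = 13.06 − 5·1.0039 + 5 = 13.040
Star 2: M = m − 5 log₁₀ d + 5 = 12.54 − 5·2.0170 + 5 = 7.455
ΔM = M_1 − M_2 = 13.040 − (7.455) = 5.586; smaller M is more luminous → Star 2.
L ratio = 10^(0.4 |ΔM|) = 10^2.234 = 171.5

Star 2 is more luminous, by a factor of 171.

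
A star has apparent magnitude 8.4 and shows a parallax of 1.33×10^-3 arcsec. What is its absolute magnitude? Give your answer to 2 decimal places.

d = 1/p = 1/1.33×10^-3″ = 751.9 pc
5 log₁₀(d/10 pc) = 5 log₁₀(751.9) − 5 = 9.381
M = m − 5 log₁₀(d/10) = 8.4 − 9.381 = -0.981

M ≈ -0.98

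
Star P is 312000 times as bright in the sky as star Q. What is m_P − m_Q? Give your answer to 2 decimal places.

m_P − m_Q ≈ -13.74

Pogson: Δm = −2.5 log₁₀(ratio) = −2.5 log₁₀(312000) = −2.5 × 5.4942 = -13.735
Star P is brighter, so it has the smaller magnitude: the difference is negative.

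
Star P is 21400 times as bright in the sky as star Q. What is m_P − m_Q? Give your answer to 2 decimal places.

m_P − m_Q ≈ -10.83

Pogson: Δm = −2.5 log₁₀(ratio) = −2.5 log₁₀(21400) = −2.5 × 4.3304 = -10.826
Star P is brighter, so it has the smaller magnitude: the difference is negative.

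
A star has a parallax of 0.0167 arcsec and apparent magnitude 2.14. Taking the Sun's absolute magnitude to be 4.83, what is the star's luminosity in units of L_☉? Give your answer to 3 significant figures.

d = 1/p = 1/0.0167″ = 59.88 pc
M = m − 5 log₁₀ d + 5 = 2.14 − 5·1.7773 + 5 = -1.746
M − M_☉ = -1.746 − 4.83 = -6.576
L/L_☉ = 10^(−0.4 × -6.576) = 427.1

L/L_☉ ≈ 427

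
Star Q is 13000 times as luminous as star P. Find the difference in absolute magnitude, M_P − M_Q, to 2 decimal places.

Pogson: ΔM = −2.5 log₁₀(ratio) = −2.5 log₁₀(13000) = −2.5 × 4.1139 = -10.285
Star Q is brighter so has the smaller magnitude: M_P − M_Q is positive.

M_P − M_Q ≈ 10.28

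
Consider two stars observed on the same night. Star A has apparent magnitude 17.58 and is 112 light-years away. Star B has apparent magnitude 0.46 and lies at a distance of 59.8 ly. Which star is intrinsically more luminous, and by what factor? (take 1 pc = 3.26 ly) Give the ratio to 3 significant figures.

Star A: d = 112 ly / 3.26 = 34.36 pc
Star A: M = m − 5 log₁₀ d + 5 = 17.58 − 5·1.5360 + 5 = 14.900
Star B: d = 59.8 ly / 3.26 = 18.34 pc
Star B: M = m − 5 log₁₀ d + 5 = 0.46 − 5·1.2635 + 5 = -0.857
ΔM = M_A − M_B = 14.900 − (-0.857) = 15.757; smaller M is more luminous → Star B.
L ratio = 10^(0.4 |ΔM|) = 10^6.303 = 2.009×10^6

Star B is more luminous, by a factor of 2.01×10^6.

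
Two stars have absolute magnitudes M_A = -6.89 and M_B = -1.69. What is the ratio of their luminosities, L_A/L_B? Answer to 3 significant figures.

ΔM = M_A − M_B = -5.20
L_A/L_B = 10^(−0.4 ΔM) = 10^2.080 = 120.2

L_A/L_B ≈ 120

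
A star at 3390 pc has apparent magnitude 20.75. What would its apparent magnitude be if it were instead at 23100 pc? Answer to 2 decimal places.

m ≈ 24.92

Flux ∝ 1/d², so Δm = 5 log₁₀(d₂/d₁) = 5 log₁₀(23100/3390) = 4.167
m₂ = m₁ + Δm = 20.75 + (4.167) = 24.917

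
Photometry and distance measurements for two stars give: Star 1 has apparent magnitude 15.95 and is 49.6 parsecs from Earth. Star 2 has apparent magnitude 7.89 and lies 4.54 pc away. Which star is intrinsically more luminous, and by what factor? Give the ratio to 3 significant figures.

Star 1: M = m − 5 log₁₀ d + 5 = 15.95 − 5·1.6955 + 5 = 12.473
Star 2: M = m − 5 log₁₀ d + 5 = 7.89 − 5·0.6571 + 5 = 9.605
ΔM = M_1 − M_2 = 12.473 − (9.605) = 2.868; smaller M is more luminous → Star 2.
L ratio = 10^(0.4 |ΔM|) = 10^1.147 = 14.03

Star 2 is more luminous, by a factor of 14.0.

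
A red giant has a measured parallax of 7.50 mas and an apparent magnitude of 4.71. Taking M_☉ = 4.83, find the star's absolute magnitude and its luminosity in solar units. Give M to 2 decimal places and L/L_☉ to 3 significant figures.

M ≈ -0.91; L/L_☉ ≈ 199

d = 1/p = 1000/7.50 mas = 133.3 pc
M = m − 5 log₁₀ d + 5 = 4.71 − 5·2.1249 + 5 = -0.915
M − M_☉ = -0.915 − 4.83 = -5.745
L/L_☉ = 10^(−0.4 × -5.745) = 198.6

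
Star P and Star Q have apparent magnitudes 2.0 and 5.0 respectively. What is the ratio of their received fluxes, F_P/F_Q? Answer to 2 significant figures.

Magnitude difference = -3.0
Flux ratio = 10^(−0.4 Δm) = 10^(−0.4 × -3.0) = 10^1.200 = 15.85

F_P/F_Q ≈ 16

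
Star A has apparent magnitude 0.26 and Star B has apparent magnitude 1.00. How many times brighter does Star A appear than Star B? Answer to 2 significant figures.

2.0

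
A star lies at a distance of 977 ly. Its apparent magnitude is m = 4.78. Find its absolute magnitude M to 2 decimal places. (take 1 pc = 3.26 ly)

M ≈ -2.60

d = 977 ly / 3.26 = 299.7 pc
5 log₁₀(d/10 pc) = 5 log₁₀(299.7) − 5 = 7.383
M = m − 5 log₁₀(d/10) = 4.78 − 7.383 = -2.603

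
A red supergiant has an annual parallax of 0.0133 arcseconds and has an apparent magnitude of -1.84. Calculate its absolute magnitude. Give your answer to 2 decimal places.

d = 1/p = 1/0.0133″ = 75.19 pc
5 log₁₀(d/10 pc) = 5 log₁₀(75.19) − 5 = 4.381
M = m − 5 log₁₀(d/10) = -1.84 − 4.381 = -6.221

M ≈ -6.22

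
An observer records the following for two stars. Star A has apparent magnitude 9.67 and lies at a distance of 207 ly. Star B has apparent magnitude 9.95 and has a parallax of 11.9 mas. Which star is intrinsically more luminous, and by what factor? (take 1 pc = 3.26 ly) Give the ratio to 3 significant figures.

Star A: d = 207 ly / 3.26 = 63.50 pc
Star A: M = m − 5 log₁₀ d + 5 = 9.67 − 5·1.8028 + 5 = 5.656
Star B: p = 11.9 mas = 0.0119″ → d = 1/p = 84.03 pc
Star B: M = m − 5 log₁₀ d + 5 = 9.95 − 5·1.9245 + 5 = 5.328
ΔM = M_A − M_B = 5.656 − (5.328) = 0.329; smaller M is more luminous → Star B.
L ratio = 10^(0.4 |ΔM|) = 10^0.131 = 1.353

Star B is more luminous, by a factor of 1.35.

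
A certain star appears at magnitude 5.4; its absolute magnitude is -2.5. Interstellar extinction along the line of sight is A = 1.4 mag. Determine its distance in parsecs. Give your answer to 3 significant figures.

m − M = 5 log₁₀(d/10 pc) + A  ⇒  5.4 − (-2.5) − 1.4 = 5 log₁₀(d/10)
6.500 = 5 log₁₀(d/10)
log₁₀ d = (m − M − A)/5 + 1 = 2.3000
d = 10^2.3000 = 199.5 pc

d ≈ 200 pc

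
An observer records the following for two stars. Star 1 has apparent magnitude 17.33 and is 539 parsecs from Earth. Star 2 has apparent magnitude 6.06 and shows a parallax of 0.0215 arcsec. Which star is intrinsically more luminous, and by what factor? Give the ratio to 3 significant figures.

Star 2 is more luminous, by a factor of 240.

Star 1: M = m − 5 log₁₀ d + 5 = 17.33 − 5·2.7316 + 5 = 8.672
Star 2: d = 1/p = 1/0.0215″ = 46.51 pc
Star 2: M = m − 5 log₁₀ d + 5 = 6.06 − 5·1.6676 + 5 = 2.722
ΔM = M_1 − M_2 = 8.672 − (2.722) = 5.950; smaller M is more luminous → Star 2.
L ratio = 10^(0.4 |ΔM|) = 10^2.380 = 239.9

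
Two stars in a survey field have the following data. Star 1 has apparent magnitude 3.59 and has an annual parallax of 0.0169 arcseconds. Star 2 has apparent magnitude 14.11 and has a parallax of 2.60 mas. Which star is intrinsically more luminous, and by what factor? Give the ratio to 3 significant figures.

Star 1: d = 1/p = 1/0.0169″ = 59.17 pc
Star 1: M = m − 5 log₁₀ d + 5 = 3.59 − 5·1.7721 + 5 = -0.271
Star 2: p = 2.60 mas = 2.60×10^-3″ → d = 1/p = 384.6 pc
Star 2: M = m − 5 log₁₀ d + 5 = 14.11 − 5·2.5850 + 5 = 6.185
ΔM = M_1 − M_2 = -0.271 − (6.185) = -6.455; smaller M is more luminous → Star 1.
L ratio = 10^(0.4 |ΔM|) = 10^2.582 = 382.1

Star 1 is more luminous, by a factor of 382.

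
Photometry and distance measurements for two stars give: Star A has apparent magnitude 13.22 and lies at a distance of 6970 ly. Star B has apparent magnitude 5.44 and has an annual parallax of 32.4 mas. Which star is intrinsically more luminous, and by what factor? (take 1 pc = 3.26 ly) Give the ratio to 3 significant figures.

Star A is more luminous, by a factor of 3.71.

Star A: d = 6970 ly / 3.26 = 2138 pc
Star A: M = m − 5 log₁₀ d + 5 = 13.22 − 5·3.3300 + 5 = 1.570
Star B: p = 32.4 mas = 0.0324″ → d = 1/p = 30.86 pc
Star B: M = m − 5 log₁₀ d + 5 = 5.44 − 5·1.4895 + 5 = 2.993
ΔM = M_A − M_B = 1.570 − (2.993) = -1.423; smaller M is more luminous → Star A.
L ratio = 10^(0.4 |ΔM|) = 10^0.569 = 3.708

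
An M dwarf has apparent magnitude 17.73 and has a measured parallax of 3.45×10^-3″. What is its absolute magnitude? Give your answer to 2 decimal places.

d = 1/p = 1/3.45×10^-3″ = 289.9 pc
5 log₁₀(d/10 pc) = 5 log₁₀(289.9) − 5 = 7.311
M = m − 5 log₁₀(d/10) = 17.73 − 7.311 = 10.419

M ≈ 10.42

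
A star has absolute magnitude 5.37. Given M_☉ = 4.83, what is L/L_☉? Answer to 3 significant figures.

L/L_☉ ≈ 0.608

M − M_☉ = 5.37 − 4.83 = 0.540
L/L_☉ = 10^(−0.4 (M − M_☉)) = 10^-0.216 = 0.6081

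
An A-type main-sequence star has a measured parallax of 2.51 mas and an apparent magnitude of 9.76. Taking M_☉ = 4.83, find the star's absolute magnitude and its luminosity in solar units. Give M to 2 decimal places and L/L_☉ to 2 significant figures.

M ≈ 1.76; L/L_☉ ≈ 17

d = 1/p = 1000/2.51 mas = 398.4 pc
M = m − 5 log₁₀ d + 5 = 9.76 − 5·2.6003 + 5 = 1.758
M − M_☉ = 1.758 − 4.83 = -3.072
L/L_☉ = 10^(−0.4 × -3.072) = 16.93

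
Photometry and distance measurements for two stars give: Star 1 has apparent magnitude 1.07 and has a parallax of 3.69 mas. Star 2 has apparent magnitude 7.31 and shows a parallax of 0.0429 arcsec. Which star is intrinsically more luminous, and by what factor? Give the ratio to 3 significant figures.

Star 1: p = 3.69 mas = 3.69×10^-3″ → d = 1/p = 271.0 pc
Star 1: M = m − 5 log₁₀ d + 5 = 1.07 − 5·2.4330 + 5 = -6.095
Star 2: d = 1/p = 1/0.0429″ = 23.31 pc
Star 2: M = m − 5 log₁₀ d + 5 = 7.31 − 5·1.3675 + 5 = 5.472
ΔM = M_1 − M_2 = -6.095 − (5.472) = -11.567; smaller M is more luminous → Star 1.
L ratio = 10^(0.4 |ΔM|) = 10^4.627 = 42350

Star 1 is more luminous, by a factor of 42400.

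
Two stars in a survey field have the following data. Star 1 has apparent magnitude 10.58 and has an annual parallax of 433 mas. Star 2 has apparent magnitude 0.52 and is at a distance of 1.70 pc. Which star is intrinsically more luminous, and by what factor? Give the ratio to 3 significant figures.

Star 2 is more luminous, by a factor of 5730.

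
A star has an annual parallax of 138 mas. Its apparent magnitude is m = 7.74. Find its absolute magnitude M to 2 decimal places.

M ≈ 8.44

p = 138 mas = 0.138″ → d = 1/p = 7.246 pc
5 log₁₀(d/10 pc) = 5 log₁₀(7.246) − 5 = -0.699
M = m − 5 log₁₀(d/10) = 7.74 + 0.699 = 8.439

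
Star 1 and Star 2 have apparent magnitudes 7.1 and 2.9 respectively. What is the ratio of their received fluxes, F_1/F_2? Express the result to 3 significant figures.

F_1/F_2 ≈ 0.0209

Magnitude difference = 4.2
Flux ratio = 10^(−0.4 Δm) = 10^(−0.4 × 4.2) = 10^-1.680 = 0.02089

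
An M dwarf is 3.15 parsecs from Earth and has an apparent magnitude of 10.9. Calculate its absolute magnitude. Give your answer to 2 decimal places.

M ≈ 13.41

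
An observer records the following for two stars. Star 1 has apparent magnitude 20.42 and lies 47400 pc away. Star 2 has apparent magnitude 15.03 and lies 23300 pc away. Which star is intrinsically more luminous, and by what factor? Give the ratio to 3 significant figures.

Star 2 is more luminous, by a factor of 34.6.

Star 1: M = m − 5 log₁₀ d + 5 = 20.42 − 5·4.6758 + 5 = 2.041
Star 2: M = m − 5 log₁₀ d + 5 = 15.03 − 5·4.3674 + 5 = -1.807
ΔM = M_1 − M_2 = 2.041 − (-1.807) = 3.848; smaller M is more luminous → Star 2.
L ratio = 10^(0.4 |ΔM|) = 10^1.539 = 34.61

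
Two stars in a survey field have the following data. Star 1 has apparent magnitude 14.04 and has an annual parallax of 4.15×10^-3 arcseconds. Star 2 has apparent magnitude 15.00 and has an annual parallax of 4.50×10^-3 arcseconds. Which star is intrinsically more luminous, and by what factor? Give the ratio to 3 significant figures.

Star 1 is more luminous, by a factor of 2.85.

Star 1: d = 1/p = 1/4.15×10^-3″ = 241.0 pc
Star 1: M = m − 5 log₁₀ d + 5 = 14.04 − 5·2.3820 + 5 = 7.130
Star 2: d = 1/p = 1/4.50×10^-3″ = 222.2 pc
Star 2: M = m − 5 log₁₀ d + 5 = 15.00 − 5·2.3468 + 5 = 8.266
ΔM = M_1 − M_2 = 7.130 − (8.266) = -1.136; smaller M is more luminous → Star 1.
L ratio = 10^(0.4 |ΔM|) = 10^0.454 = 2.847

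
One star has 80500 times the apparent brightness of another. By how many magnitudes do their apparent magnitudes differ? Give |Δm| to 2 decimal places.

Pogson: Δm = −2.5 log₁₀(ratio) = −2.5 log₁₀(80500) = −2.5 × 4.9058 = -12.264

|Δm| ≈ 12.26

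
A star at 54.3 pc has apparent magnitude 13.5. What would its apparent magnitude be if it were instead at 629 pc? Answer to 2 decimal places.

m ≈ 18.82

Flux ∝ 1/d², so Δm = 5 log₁₀(d₂/d₁) = 5 log₁₀(629/54.3) = 5.319
m₂ = m₁ + Δm = 13.5 + (5.319) = 18.819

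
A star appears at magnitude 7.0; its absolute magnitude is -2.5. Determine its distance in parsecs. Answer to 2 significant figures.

d ≈ 790 pc

μ = m − M = 9.500
m − M = 5 log₁₀ d − 5
log₁₀ d = (m − M)/5 + 1 = 2.9000
d = 10^2.9000 = 794.3 pc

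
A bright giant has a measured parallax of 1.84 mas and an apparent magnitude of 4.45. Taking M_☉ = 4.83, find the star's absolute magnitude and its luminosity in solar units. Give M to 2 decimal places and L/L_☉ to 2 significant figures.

d = 1/p = 1000/1.84 mas = 543.5 pc
M = m − 5 log₁₀ d + 5 = 4.45 − 5·2.7352 + 5 = -4.226
M − M_☉ = -4.226 − 4.83 = -9.056
L/L_☉ = 10^(−0.4 × -9.056) = 4191

M ≈ -4.23; L/L_☉ ≈ 4200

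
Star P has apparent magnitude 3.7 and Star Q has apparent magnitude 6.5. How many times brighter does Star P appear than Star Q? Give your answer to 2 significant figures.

Δm = 3.7 − (6.5) = -2.8
Flux ratio = 10^(−0.4 Δm) = 10^(−0.4 × -2.8) = 10^1.120 = 13.18

13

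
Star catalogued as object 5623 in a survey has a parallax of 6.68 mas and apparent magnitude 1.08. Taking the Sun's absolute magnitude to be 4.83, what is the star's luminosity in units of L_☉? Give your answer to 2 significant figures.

d = 1/p = 1000/6.68 mas = 149.7 pc
M = m − 5 log₁₀ d + 5 = 1.08 − 5·2.1752 + 5 = -4.796
M − M_☉ = -4.796 − 4.83 = -9.626
L/L_☉ = 10^(−0.4 × -9.626) = 7087

L/L_☉ ≈ 7100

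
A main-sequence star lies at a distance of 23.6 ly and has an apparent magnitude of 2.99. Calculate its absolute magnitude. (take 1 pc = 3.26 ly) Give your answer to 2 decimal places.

M ≈ 3.69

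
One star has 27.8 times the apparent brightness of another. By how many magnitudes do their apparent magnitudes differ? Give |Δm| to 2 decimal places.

Pogson: Δm = −2.5 log₁₀(ratio) = −2.5 log₁₀(27.8) = −2.5 × 1.4440 = -3.610

|Δm| ≈ 3.61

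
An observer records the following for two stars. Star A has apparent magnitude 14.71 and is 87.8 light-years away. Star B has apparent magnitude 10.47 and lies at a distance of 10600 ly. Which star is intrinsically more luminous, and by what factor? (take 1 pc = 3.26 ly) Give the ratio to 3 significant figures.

Star A: d = 87.8 ly / 3.26 = 26.93 pc
Star A: M = m − 5 log₁₀ d + 5 = 14.71 − 5·1.4303 + 5 = 12.559
Star B: d = 10600 ly / 3.26 = 3252 pc
Star B: M = m − 5 log₁₀ d + 5 = 10.47 − 5·3.5121 + 5 = -2.090
ΔM = M_A − M_B = 12.559 − (-2.090) = 14.649; smaller M is more luminous → Star B.
L ratio = 10^(0.4 |ΔM|) = 10^5.860 = 723800

Star B is more luminous, by a factor of 724000.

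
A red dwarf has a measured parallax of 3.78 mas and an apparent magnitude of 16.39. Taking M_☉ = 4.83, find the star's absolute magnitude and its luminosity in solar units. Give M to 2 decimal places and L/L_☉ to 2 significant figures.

M ≈ 9.28; L/L_☉ ≈ 0.017

d = 1/p = 1000/3.78 mas = 264.6 pc
M = m − 5 log₁₀ d + 5 = 16.39 − 5·2.4225 + 5 = 9.277
M − M_☉ = 9.277 − 4.83 = 4.447
L/L_☉ = 10^(−0.4 × 4.447) = 0.01663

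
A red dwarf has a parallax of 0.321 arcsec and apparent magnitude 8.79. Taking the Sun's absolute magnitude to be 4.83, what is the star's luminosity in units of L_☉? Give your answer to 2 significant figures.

L/L_☉ ≈ 2.5×10^-3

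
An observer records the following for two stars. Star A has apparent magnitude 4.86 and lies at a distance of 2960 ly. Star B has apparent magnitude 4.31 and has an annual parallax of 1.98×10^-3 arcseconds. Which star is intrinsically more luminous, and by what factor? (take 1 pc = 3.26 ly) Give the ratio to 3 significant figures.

Star A is more luminous, by a factor of 1.95.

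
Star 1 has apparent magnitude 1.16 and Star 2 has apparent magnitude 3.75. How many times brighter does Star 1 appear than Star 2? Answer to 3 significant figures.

10.9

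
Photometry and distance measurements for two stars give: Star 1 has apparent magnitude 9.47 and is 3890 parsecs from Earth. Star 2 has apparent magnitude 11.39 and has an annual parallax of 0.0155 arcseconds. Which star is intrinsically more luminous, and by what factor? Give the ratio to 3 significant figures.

Star 1 is more luminous, by a factor of 21300.

Star 1: M = m − 5 log₁₀ d + 5 = 9.47 − 5·3.5899 + 5 = -3.480
Star 2: d = 1/p = 1/0.0155″ = 64.52 pc
Star 2: M = m − 5 log₁₀ d + 5 = 11.39 − 5·1.8097 + 5 = 7.342
ΔM = M_1 − M_2 = -3.480 − (7.342) = -10.821; smaller M is more luminous → Star 1.
L ratio = 10^(0.4 |ΔM|) = 10^4.329 = 21310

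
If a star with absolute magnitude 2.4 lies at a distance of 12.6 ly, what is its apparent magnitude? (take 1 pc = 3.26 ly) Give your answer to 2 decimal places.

m ≈ 0.34

d = 12.6 ly / 3.26 = 3.865 pc
m = M + 5 log₁₀ d − 5 = 2.4 + 5·0.5872 − 5 = 0.336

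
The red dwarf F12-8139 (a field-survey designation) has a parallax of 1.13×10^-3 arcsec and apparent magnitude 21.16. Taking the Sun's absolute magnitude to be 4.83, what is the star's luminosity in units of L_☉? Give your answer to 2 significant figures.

d = 1/p = 1/1.13×10^-3″ = 885.0 pc
M = m − 5 log₁₀ d + 5 = 21.16 − 5·2.9469 + 5 = 11.425
M − M_☉ = 11.425 − 4.83 = 6.595
L/L_☉ = 10^(−0.4 × 6.595) = 2.301×10^-3

L/L_☉ ≈ 2.3×10^-3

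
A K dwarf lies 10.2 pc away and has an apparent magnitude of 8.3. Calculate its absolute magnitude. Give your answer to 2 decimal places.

5 log₁₀(d/10 pc) = 5 log₁₀(10.20) − 5 = 0.043
M = m − 5 log₁₀(d/10) = 8.3 − 0.043 = 8.257

M ≈ 8.26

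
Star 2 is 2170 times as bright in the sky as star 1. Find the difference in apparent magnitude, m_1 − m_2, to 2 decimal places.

m_1 − m_2 ≈ 8.34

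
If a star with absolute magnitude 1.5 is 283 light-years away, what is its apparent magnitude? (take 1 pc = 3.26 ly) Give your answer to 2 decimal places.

m ≈ 6.19

d = 283 ly / 3.26 = 86.81 pc
m = M + 5 log₁₀ d − 5 = 1.5 + 5·1.9386 − 5 = 6.193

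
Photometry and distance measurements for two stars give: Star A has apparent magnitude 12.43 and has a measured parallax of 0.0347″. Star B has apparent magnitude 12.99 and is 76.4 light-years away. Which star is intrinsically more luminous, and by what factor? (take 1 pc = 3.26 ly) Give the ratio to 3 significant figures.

Star A: d = 1/p = 1/0.0347″ = 28.82 pc
Star A: M = m − 5 log₁₀ d + 5 = 12.43 − 5·1.4597 + 5 = 10.132
Star B: d = 76.4 ly / 3.26 = 23.44 pc
Star B: M = m − 5 log₁₀ d + 5 = 12.99 − 5·1.3699 + 5 = 11.141
ΔM = M_A − M_B = 10.132 − (11.141) = -1.009; smaller M is more luminous → Star A.
L ratio = 10^(0.4 |ΔM|) = 10^0.404 = 2.533

Star A is more luminous, by a factor of 2.53.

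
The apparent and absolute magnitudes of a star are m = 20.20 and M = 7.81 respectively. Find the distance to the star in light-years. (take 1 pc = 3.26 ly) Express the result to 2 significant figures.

Distance modulus: m − M = 20.20 − (7.81) = 12.390
m − M = 5 log₁₀ d − 5
log₁₀ d = (m − M)/5 + 1 = 3.4780
d = 10^3.4780 = 3006 pc
= 9800 ly

d ≈ 9800 ly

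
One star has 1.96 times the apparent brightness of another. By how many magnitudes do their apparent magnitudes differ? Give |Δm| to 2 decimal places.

|Δm| ≈ 0.73

Pogson: Δm = −2.5 log₁₀(ratio) = −2.5 log₁₀(1.96) = −2.5 × 0.2923 = -0.731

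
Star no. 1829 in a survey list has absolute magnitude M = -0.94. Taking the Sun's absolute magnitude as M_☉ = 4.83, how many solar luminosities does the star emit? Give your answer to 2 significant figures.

M − M_☉ = -0.94 − 4.83 = -5.770
L/L_☉ = 10^(−0.4 (M − M_☉)) = 10^2.308 = 203.2

L/L_☉ ≈ 200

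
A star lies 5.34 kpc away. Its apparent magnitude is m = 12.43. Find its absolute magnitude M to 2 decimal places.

M ≈ -1.21

d = 5.34 kpc = 5340 pc
5 log₁₀(d/10 pc) = 5 log₁₀(5340) − 5 = 13.638
M = m − 5 log₁₀(d/10) = 12.43 − 13.638 = -1.208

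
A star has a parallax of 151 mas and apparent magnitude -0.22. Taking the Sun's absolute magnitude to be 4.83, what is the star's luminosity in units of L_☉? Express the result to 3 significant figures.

L/L_☉ ≈ 45.9

d = 1/p = 1000/151 mas = 6.623 pc
M = m − 5 log₁₀ d + 5 = -0.22 − 5·0.8210 + 5 = 0.675
M − M_☉ = 0.675 − 4.83 = -4.155
L/L_☉ = 10^(−0.4 × -4.155) = 45.92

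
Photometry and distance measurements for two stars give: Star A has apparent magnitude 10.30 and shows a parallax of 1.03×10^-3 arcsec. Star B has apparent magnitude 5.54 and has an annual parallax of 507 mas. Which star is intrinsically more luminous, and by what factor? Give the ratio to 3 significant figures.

Star A: d = 1/p = 1/1.03×10^-3″ = 970.9 pc
Star A: M = m − 5 log₁₀ d + 5 = 10.30 − 5·2.9872 + 5 = 0.364
Star B: p = 507 mas = 0.507″ → d = 1/p = 1.972 pc
Star B: M = m − 5 log₁₀ d + 5 = 5.54 − 5·0.2950 + 5 = 9.065
ΔM = M_A − M_B = 0.364 − (9.065) = -8.701; smaller M is more luminous → Star A.
L ratio = 10^(0.4 |ΔM|) = 10^3.480 = 3022

Star A is more luminous, by a factor of 3020.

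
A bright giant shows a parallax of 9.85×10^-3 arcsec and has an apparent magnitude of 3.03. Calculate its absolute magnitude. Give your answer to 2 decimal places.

M ≈ -2.00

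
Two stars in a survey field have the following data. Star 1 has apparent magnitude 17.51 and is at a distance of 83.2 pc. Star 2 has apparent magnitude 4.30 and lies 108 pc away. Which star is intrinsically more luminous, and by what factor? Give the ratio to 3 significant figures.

Star 2 is more luminous, by a factor of 324000.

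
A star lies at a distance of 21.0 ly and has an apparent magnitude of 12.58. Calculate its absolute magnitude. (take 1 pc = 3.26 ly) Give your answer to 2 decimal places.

M ≈ 13.53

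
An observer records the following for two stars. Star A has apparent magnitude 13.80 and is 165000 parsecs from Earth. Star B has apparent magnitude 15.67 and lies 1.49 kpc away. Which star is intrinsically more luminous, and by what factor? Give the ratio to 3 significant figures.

Star A is more luminous, by a factor of 68600.

Star A: M = m − 5 log₁₀ d + 5 = 13.80 − 5·5.2175 + 5 = -7.287
Star B: d = 1.49 kpc = 1490 pc
Star B: M = m − 5 log₁₀ d + 5 = 15.67 − 5·3.1732 + 5 = 4.804
ΔM = M_A − M_B = -7.287 − (4.804) = -12.091; smaller M is more luminous → Star A.
L ratio = 10^(0.4 |ΔM|) = 10^4.837 = 68640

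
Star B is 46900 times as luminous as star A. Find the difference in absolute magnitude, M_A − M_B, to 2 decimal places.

M_A − M_B ≈ 11.68

Pogson: ΔM = −2.5 log₁₀(ratio) = −2.5 log₁₀(46900) = −2.5 × 4.6712 = -11.678
Star B is brighter so has the smaller magnitude: M_A − M_B is positive.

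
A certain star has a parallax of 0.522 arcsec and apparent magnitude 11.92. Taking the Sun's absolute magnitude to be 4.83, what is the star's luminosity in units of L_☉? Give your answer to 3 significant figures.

d = 1/p = 1/0.522″ = 1.916 pc
M = m − 5 log₁₀ d + 5 = 11.92 − 5·0.2823 + 5 = 15.508
M − M_☉ = 15.508 − 4.83 = 10.678
L/L_☉ = 10^(−0.4 × 10.678) = 5.354×10^-5

L/L_☉ ≈ 5.35×10^-5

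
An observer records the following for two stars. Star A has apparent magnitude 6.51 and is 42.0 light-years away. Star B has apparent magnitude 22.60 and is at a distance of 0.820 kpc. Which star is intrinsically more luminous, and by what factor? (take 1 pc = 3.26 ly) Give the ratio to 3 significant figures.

Star A is more luminous, by a factor of 674.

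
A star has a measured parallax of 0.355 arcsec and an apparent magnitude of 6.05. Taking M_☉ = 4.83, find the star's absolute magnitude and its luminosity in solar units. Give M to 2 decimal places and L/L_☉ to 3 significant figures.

d = 1/p = 1/0.355″ = 2.817 pc
M = m − 5 log₁₀ d + 5 = 6.05 − 5·0.4498 + 5 = 8.801
M − M_☉ = 8.801 − 4.83 = 3.971
L/L_☉ = 10^(−0.4 × 3.971) = 0.02580

M ≈ 8.80; L/L_☉ ≈ 0.0258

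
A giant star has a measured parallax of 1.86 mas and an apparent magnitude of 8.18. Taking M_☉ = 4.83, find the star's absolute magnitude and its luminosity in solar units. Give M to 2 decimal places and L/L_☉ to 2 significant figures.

M ≈ -0.47; L/L_☉ ≈ 130

d = 1/p = 1000/1.86 mas = 537.6 pc
M = m − 5 log₁₀ d + 5 = 8.18 − 5·2.7305 + 5 = -0.472
M − M_☉ = -0.472 − 4.83 = -5.302
L/L_☉ = 10^(−0.4 × -5.302) = 132.1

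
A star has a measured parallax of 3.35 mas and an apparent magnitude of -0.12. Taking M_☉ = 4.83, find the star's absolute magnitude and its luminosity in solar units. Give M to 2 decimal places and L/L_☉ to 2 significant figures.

d = 1/p = 1000/3.35 mas = 298.5 pc
M = m − 5 log₁₀ d + 5 = -0.12 − 5·2.4750 + 5 = -7.495
M − M_☉ = -7.495 − 4.83 = -12.325
L/L_☉ = 10^(−0.4 × -12.325) = 85100

M ≈ -7.49; L/L_☉ ≈ 85000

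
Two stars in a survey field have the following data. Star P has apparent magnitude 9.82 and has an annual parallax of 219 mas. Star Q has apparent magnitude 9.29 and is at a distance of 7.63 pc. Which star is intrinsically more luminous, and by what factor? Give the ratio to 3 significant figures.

Star Q is more luminous, by a factor of 4.55.

Star P: p = 219 mas = 0.219″ → d = 1/p = 4.566 pc
Star P: M = m − 5 log₁₀ d + 5 = 9.82 − 5·0.6596 + 5 = 11.522
Star Q: M = m − 5 log₁₀ d + 5 = 9.29 − 5·0.8825 + 5 = 9.877
ΔM = M_P − M_Q = 11.522 − (9.877) = 1.645; smaller M is more luminous → Star Q.
L ratio = 10^(0.4 |ΔM|) = 10^0.658 = 4.549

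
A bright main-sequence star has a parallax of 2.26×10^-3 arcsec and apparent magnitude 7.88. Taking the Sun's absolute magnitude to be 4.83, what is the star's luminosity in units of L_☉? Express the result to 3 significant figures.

d = 1/p = 1/2.26×10^-3″ = 442.5 pc
M = m − 5 log₁₀ d + 5 = 7.88 − 5·2.6459 + 5 = -0.349
M − M_☉ = -0.349 − 4.83 = -5.179
L/L_☉ = 10^(−0.4 × -5.179) = 118.0

L/L_☉ ≈ 118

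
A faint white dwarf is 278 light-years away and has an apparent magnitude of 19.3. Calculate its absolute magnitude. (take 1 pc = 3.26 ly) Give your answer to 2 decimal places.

d = 278 ly / 3.26 = 85.28 pc
5 log₁₀(d/10 pc) = 5 log₁₀(85.28) − 5 = 4.654
M = m − 5 log₁₀(d/10) = 19.3 − 4.654 = 14.646

M ≈ 14.65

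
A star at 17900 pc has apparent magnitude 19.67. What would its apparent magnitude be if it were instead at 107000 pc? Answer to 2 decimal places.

m ≈ 23.55

Flux ∝ 1/d², so Δm = 5 log₁₀(d₂/d₁) = 5 log₁₀(107000/17900) = 3.883
m₂ = m₁ + Δm = 19.67 + (3.883) = 23.553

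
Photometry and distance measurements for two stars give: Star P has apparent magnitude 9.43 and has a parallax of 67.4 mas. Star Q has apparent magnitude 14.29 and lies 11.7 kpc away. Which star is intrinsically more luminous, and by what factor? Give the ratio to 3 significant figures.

Star P: p = 67.4 mas = 0.0674″ → d = 1/p = 14.84 pc
Star P: M = m − 5 log₁₀ d + 5 = 9.43 − 5·1.1713 + 5 = 8.573
Star Q: d = 11.7 kpc = 11700 pc
Star Q: M = m − 5 log₁₀ d + 5 = 14.29 − 5·4.0682 + 5 = -1.051
ΔM = M_P − M_Q = 8.573 − (-1.051) = 9.624; smaller M is more luminous → Star Q.
L ratio = 10^(0.4 |ΔM|) = 10^3.850 = 7074

Star Q is more luminous, by a factor of 7070.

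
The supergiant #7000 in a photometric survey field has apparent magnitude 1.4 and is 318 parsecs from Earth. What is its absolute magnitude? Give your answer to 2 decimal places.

M ≈ -6.11

5 log₁₀(d/10 pc) = 5 log₁₀(318.0) − 5 = 7.512
M = m − 5 log₁₀(d/10) = 1.4 − 7.512 = -6.112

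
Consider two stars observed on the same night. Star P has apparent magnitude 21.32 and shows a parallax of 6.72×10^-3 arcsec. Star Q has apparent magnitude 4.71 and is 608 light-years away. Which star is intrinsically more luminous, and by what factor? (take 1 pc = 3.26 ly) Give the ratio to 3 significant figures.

Star P: d = 1/p = 1/6.72×10^-3″ = 148.8 pc
Star P: M = m − 5 log₁₀ d + 5 = 21.32 − 5·2.1726 + 5 = 15.457
Star Q: d = 608 ly / 3.26 = 186.5 pc
Star Q: M = m − 5 log₁₀ d + 5 = 4.71 − 5·2.2707 + 5 = -1.643
ΔM = M_P − M_Q = 15.457 − (-1.643) = 17.100; smaller M is more luminous → Star Q.
L ratio = 10^(0.4 |ΔM|) = 10^6.840 = 6.920×10^6

Star Q is more luminous, by a factor of 6.92×10^6.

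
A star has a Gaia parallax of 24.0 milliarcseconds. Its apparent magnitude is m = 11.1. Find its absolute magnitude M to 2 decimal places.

M ≈ 8.00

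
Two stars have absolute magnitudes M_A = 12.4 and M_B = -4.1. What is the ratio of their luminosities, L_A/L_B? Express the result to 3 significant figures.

L_A/L_B ≈ 2.51×10^-7

ΔM = M_A − M_B = 16.5
L_A/L_B = 10^(−0.4 ΔM) = 10^-6.600 = 2.512×10^-7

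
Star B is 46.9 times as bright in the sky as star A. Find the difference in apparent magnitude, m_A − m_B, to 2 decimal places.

m_A − m_B ≈ 4.18

Pogson: Δm = −2.5 log₁₀(ratio) = −2.5 log₁₀(46.9) = −2.5 × 1.6712 = -4.178
Star B is brighter so has the smaller magnitude: m_A − m_B is positive.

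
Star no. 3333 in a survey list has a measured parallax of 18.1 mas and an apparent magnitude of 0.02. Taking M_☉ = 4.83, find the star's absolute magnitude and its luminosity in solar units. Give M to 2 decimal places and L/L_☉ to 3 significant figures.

M ≈ -3.69; L/L_☉ ≈ 2560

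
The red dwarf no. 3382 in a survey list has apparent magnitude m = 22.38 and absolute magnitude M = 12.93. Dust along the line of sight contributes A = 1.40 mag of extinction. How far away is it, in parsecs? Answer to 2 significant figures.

m − M = 5 log₁₀(d/10 pc) + A  ⇒  22.38 − (12.93) − 1.40 = 5 log₁₀(d/10)
8.050 = 5 log₁₀(d/10)
log₁₀ d = (m − M − A)/5 + 1 = 2.6100
d = 10^2.6100 = 407.4 pc

d ≈ 410 pc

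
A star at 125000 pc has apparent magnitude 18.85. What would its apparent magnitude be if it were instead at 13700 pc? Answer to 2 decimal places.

Flux ∝ 1/d², so Δm = 5 log₁₀(d₂/d₁) = 5 log₁₀(13700/125000) = -4.801
m₂ = m₁ + Δm = 18.85 + (-4.801) = 14.049

m ≈ 14.05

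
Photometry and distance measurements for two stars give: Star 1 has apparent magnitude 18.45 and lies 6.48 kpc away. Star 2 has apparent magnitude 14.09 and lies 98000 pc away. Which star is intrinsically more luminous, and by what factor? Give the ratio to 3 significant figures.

Star 2 is more luminous, by a factor of 12700.

Star 1: d = 6.48 kpc = 6480 pc
Star 1: M = m − 5 log₁₀ d + 5 = 18.45 − 5·3.8116 + 5 = 4.392
Star 2: M = m − 5 log₁₀ d + 5 = 14.09 − 5·4.9912 + 5 = -5.866
ΔM = M_1 − M_2 = 4.392 − (-5.866) = 10.258; smaller M is more luminous → Star 2.
L ratio = 10^(0.4 |ΔM|) = 10^4.103 = 12690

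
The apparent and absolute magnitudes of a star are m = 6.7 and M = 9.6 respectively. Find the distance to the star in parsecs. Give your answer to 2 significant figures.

d ≈ 2.6 pc

μ = m − M = -2.900
m − M = 5 log₁₀ d − 5
log₁₀ d = (m − M)/5 + 1 = 0.4200
d = 10^0.4200 = 2.630 pc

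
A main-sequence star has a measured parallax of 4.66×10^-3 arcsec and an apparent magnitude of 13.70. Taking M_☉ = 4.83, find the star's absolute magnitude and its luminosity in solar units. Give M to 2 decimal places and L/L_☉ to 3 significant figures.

d = 1/p = 1/4.66×10^-3″ = 214.6 pc
M = m − 5 log₁₀ d + 5 = 13.70 − 5·2.3316 + 5 = 7.042
M − M_☉ = 7.042 − 4.83 = 2.212
L/L_☉ = 10^(−0.4 × 2.212) = 0.1304

M ≈ 7.04; L/L_☉ ≈ 0.130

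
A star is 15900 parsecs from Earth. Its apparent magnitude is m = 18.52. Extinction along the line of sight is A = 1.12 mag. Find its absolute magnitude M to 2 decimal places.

M ≈ 1.39

5 log₁₀(d/10 pc) = 5 log₁₀(15900) − 5 = 16.007
M = m − 5 log₁₀(d/10) − A = 18.52 − 16.007 − 1.12 = 1.393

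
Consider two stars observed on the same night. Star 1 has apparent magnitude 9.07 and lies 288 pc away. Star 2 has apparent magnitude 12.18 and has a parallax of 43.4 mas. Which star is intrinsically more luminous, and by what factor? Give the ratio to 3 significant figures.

Star 1 is more luminous, by a factor of 2740.

Star 1: M = m − 5 log₁₀ d + 5 = 9.07 − 5·2.4594 + 5 = 1.773
Star 2: p = 43.4 mas = 0.0434″ → d = 1/p = 23.04 pc
Star 2: M = m − 5 log₁₀ d + 5 = 12.18 − 5·1.3625 + 5 = 10.367
ΔM = M_1 − M_2 = 1.773 − (10.367) = -8.594; smaller M is more luminous → Star 1.
L ratio = 10^(0.4 |ΔM|) = 10^3.438 = 2740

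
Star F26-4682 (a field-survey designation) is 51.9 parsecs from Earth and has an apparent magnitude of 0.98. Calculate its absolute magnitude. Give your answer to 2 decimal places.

5 log₁₀(d/10 pc) = 5 log₁₀(51.90) − 5 = 3.576
M = m − 5 log₁₀(d/10) = 0.98 − 3.576 = -2.596

M ≈ -2.60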